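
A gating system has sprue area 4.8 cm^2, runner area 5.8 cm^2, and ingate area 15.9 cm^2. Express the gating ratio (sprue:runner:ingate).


Sprue:Runner:Ingate = 1 : 5.8/4.8 : 15.9/4.8 = 1:1.21:3.31


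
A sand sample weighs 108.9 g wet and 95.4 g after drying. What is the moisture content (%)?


Formula: MC = (W_wet - W_dry) / W_wet * 100
Water mass = 108.9 - 95.4 = 13.5 g
MC = 13.5 / 108.9 * 100 = 12.3967%

Final answer: 12.3967%


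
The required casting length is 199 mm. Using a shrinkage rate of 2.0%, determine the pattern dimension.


Formula: L_pattern = L_casting * (1 + shrinkage_rate/100)
Shrinkage factor = 1 + 2.0/100 = 1.02
L_pattern = 199 mm * 1.02 = 202.9800 mm


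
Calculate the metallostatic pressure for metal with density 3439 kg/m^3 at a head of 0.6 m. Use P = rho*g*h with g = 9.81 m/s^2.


Formula: P = rho * g * h
rho * g = 3439 * 9.81 = 33736.59 N/m^3
P = 33736.59 * 0.6 = 20241.9540 Pa

Answer: 20241.9540 Pa


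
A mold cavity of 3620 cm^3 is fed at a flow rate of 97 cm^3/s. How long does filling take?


Formula: t_fill = V_mold / Q_flow
t = 3620 cm^3 / 97 cm^3/s = 37.3196 s

37.3196 s


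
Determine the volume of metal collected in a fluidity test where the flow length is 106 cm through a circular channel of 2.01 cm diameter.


Formula: V = pi * (d/2)^2 * L  (cylinder volume)
Radius = 2.01/2 = 1.005 cm
V = pi * 1.005^2 * 106 = 336.3472 cm^3

Answer: 336.3472 cm^3


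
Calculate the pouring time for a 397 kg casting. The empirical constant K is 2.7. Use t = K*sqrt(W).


Formula: t = K * sqrt(W)
sqrt(W) = sqrt(397) = 19.92486
t = 2.7 * 19.92486 = 53.7971 s

Answer: 53.7971 s


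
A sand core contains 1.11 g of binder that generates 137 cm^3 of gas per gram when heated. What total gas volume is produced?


Formula: V_gas = W_binder * gas_evolution_rate
V = 1.11 g * 137 cm^3/g = 152.0700 cm^3

Answer: 152.0700 cm^3


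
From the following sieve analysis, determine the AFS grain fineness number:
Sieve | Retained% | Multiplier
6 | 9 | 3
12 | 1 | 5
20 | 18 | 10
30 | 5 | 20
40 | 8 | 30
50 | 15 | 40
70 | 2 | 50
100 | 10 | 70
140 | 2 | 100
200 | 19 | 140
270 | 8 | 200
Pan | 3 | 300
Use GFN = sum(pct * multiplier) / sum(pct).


Formula: GFN = sum(pct * multiplier) / sum(pct)
sum(pct * multiplier) = 7312
sum(pct) = 100
GFN = 7312 / 100 = 73.12


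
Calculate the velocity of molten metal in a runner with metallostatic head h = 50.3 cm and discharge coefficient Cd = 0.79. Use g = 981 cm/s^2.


Formula: v = Cd * sqrt(2 * g * h)  (Torricelli with discharge coefficient)
2*g*h = 2 * 981 * 50.3 = 98688.6 cm^2/s^2
sqrt(98688.6) = 314.14742 cm/s
v = 0.79 * 314.14742 = 248.1765 cm/s

248.1765 cm/s


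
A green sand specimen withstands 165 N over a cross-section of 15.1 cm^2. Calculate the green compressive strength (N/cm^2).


Formula: Compressive Strength = Force / Area
Strength = 165 N / 15.1 cm^2 = 10.9272 N/cm^2

Answer: 10.9272 N/cm^2


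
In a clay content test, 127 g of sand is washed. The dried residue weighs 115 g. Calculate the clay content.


Formula: Clay% = (W_total - W_washed) / W_total * 100
Clay mass = 127 - 115 = 12 g
Clay% = 12 / 127 * 100 = 9.4488%

Final answer: 9.4488%


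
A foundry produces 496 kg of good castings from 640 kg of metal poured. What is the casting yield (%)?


Formula: Casting Yield = (W_good / W_total) * 100
Yield = (496 kg / 640 kg) * 100 = 77.5000%

Answer: 77.5000%


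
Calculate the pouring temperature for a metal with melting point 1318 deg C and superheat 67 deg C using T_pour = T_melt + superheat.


Formula: T_pour = T_melt + Superheat
T_pour = 1318 + 67 = 1385 deg C

Final answer: 1385 deg C


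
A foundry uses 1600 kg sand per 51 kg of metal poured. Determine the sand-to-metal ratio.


Formula: Sand-to-Metal Ratio = W_sand / W_metal
Ratio = 1600 kg / 51 kg = 31.3725

Final answer: 31.3725


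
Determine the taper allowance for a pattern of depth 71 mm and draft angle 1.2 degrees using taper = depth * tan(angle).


Formula: taper = depth * tan(draft_angle)
tan(1.2 deg) = 0.0209470
taper = 71 mm * 0.0209470 = 1.4872 mm

Final answer: 1.4872 mm


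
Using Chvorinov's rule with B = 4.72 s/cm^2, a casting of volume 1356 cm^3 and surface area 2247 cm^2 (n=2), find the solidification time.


Formula: t_s = B * (V/A)^n  (Chvorinov's rule, n=2)
Modulus M = V/A = 1356/2247 = 0.603471 cm
M^2 = 0.603471^2 = 0.364177 cm^2
t_s = 4.72 * 0.364177 = 1.7189 s

1.7189 s


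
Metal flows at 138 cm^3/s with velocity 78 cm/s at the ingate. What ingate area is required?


Formula: A_ingate = Q / v  (continuity equation)
A = 138 cm^3/s / 78 cm/s = 1.7692 cm^2

Final answer: 1.7692 cm^2


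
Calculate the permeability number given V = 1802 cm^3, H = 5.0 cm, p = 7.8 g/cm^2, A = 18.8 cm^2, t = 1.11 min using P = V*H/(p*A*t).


Formula: Permeability Number P = (V * H) / (p * A * t)
Numerator: V * H = 1802 * 5.0 = 9010.0
Denominator: p * A * t = 7.8 * 18.8 * 1.11 = 162.7704
P = 9010.0 / 162.7704 = 55.3540

55.3540


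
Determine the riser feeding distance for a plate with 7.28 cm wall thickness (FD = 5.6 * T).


Formula: FD = 5.6 * T  (riser feeding-distance rule)
FD = 5.6 * 7.28 cm = 40.7680 cm

Final answer: 40.7680 cm


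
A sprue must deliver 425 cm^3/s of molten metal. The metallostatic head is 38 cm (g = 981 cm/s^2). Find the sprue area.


Formula: v = sqrt(2*g*h), A = Q/v
Velocity: v = sqrt(2 * 981 * 38) = sqrt(74556) = 273.0494 cm/s
Sprue area: A = Q / v = 425 / 273.0494 = 1.5565 cm^2

Answer: 1.5565 cm^2


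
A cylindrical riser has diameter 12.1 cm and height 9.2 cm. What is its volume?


Formula: V = pi * (D/2)^2 * H  (cylinder volume)
Radius = D/2 = 12.1/2 = 6.05 cm
V = pi * 6.05^2 * 9.2 = 1057.9093 cm^3

Answer: 1057.9093 cm^3


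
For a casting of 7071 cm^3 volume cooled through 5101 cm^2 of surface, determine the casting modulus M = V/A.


Formula: Casting Modulus M = V / A
M = 7071 cm^3 / 5101 cm^2 = 1.3862 cm


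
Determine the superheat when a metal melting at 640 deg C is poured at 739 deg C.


Formula: Superheat = T_pour - T_melt
Superheat = 739 - 640 = 99 deg C

99 deg C


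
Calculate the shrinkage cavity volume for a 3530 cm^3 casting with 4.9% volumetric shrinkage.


Formula: V_shrink = V_casting * shrinkage_pct / 100
V_shrink = 3530 cm^3 * 4.9 / 100 = 172.9700 cm^3


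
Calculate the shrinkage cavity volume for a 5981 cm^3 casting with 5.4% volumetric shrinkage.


Formula: V_shrink = V_casting * shrinkage_pct / 100
V_shrink = 5981 cm^3 * 5.4 / 100 = 322.9740 cm^3

322.9740 cm^3


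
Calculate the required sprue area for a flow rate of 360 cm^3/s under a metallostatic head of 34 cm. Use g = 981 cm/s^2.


Formula: v = sqrt(2*g*h), A = Q/v
Velocity: v = sqrt(2 * 981 * 34) = sqrt(66708) = 258.2789 cm/s
Sprue area: A = Q / v = 360 / 258.2789 = 1.3938 cm^2

Final answer: 1.3938 cm^2


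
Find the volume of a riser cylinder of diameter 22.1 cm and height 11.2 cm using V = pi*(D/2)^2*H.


Formula: V = pi * (D/2)^2 * H  (cylinder volume)
Radius = D/2 = 22.1/2 = 11.05 cm
V = pi * 11.05^2 * 11.2 = 4296.2788 cm^3


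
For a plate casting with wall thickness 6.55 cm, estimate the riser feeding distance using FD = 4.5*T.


Formula: FD = 4.5 * T  (riser feeding-distance rule)
FD = 4.5 * 6.55 cm = 29.4750 cm

Final answer: 29.4750 cm


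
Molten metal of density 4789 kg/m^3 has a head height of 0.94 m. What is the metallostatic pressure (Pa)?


Formula: P = rho * g * h
rho * g = 4789 * 9.81 = 46980.09 N/m^3
P = 46980.09 * 0.94 = 44161.2846 Pa

Final answer: 44161.2846 Pa


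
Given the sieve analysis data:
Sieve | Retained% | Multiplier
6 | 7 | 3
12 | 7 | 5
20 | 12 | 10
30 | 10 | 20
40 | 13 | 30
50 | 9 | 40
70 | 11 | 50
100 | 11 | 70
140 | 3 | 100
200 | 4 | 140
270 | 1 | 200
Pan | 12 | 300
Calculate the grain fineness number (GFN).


Formula: GFN = sum(pct * multiplier) / sum(pct)
sum(pct * multiplier) = 7106
sum(pct) = 100
GFN = 7106 / 100 = 71.06

71.06


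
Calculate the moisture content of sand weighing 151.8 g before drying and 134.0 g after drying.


Formula: MC = (W_wet - W_dry) / W_wet * 100
Water mass = 151.8 - 134.0 = 17.8 g
MC = 17.8 / 151.8 * 100 = 11.7260%


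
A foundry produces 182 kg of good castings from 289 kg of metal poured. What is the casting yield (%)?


Formula: Casting Yield = (W_good / W_total) * 100
Yield = (182 kg / 289 kg) * 100 = 62.9758%

Answer: 62.9758%


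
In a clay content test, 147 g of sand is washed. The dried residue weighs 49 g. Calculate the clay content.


Formula: Clay% = (W_total - W_washed) / W_total * 100
Clay mass = 147 - 49 = 98 g
Clay% = 98 / 147 * 100 = 66.6667%


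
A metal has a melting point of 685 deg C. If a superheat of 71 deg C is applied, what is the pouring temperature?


Formula: T_pour = T_melt + Superheat
T_pour = 685 + 71 = 756 deg C


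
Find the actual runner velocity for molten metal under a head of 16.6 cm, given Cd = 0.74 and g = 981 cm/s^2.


Formula: v = Cd * sqrt(2 * g * h)  (Torricelli with discharge coefficient)
2*g*h = 2 * 981 * 16.6 = 32569.2 cm^2/s^2
sqrt(32569.2) = 180.46939 cm/s
v = 0.74 * 180.46939 = 133.5473 cm/s


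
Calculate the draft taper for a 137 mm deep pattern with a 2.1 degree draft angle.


Formula: taper = depth * tan(draft_angle)
tan(2.1 deg) = 0.0366683
taper = 137 mm * 0.0366683 = 5.0236 mm

Answer: 5.0236 mm


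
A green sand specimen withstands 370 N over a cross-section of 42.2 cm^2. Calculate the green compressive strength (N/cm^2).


Formula: Compressive Strength = Force / Area
Strength = 370 N / 42.2 cm^2 = 8.7678 N/cm^2

8.7678 N/cm^2


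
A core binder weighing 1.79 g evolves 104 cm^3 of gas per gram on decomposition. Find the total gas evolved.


Formula: V_gas = W_binder * gas_evolution_rate
V = 1.79 g * 104 cm^3/g = 186.1600 cm^3

Final answer: 186.1600 cm^3


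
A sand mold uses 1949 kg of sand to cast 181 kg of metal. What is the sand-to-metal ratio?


Formula: Sand-to-Metal Ratio = W_sand / W_metal
Ratio = 1949 kg / 181 kg = 10.7680

10.7680


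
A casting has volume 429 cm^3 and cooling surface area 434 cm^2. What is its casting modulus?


Formula: Casting Modulus M = V / A
M = 429 cm^3 / 434 cm^2 = 0.9885 cm

0.9885 cm


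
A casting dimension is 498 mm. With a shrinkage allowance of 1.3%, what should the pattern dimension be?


Formula: L_pattern = L_casting * (1 + shrinkage_rate/100)
Shrinkage factor = 1 + 1.3/100 = 1.013
L_pattern = 498 mm * 1.013 = 504.4740 mm


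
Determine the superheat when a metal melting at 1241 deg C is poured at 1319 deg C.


Formula: Superheat = T_pour - T_melt
Superheat = 1319 - 1241 = 78 deg C

78 deg C


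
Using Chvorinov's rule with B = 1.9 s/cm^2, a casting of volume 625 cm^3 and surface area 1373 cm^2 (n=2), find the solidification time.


Formula: t_s = B * (V/A)^n  (Chvorinov's rule, n=2)
Modulus M = V/A = 625/1373 = 0.455208 cm
M^2 = 0.455208^2 = 0.207214 cm^2
t_s = 1.9 * 0.207214 = 0.3937 s

0.3937 s


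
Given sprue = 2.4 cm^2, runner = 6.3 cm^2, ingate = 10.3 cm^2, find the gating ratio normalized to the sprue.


Sprue:Runner:Ingate = 1 : 6.3/2.4 : 10.3/2.4 = 1:2.63:4.29

Answer: 1:2.63:4.29


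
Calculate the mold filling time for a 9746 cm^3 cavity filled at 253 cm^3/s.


Formula: t_fill = V_mold / Q_flow
t = 9746 cm^3 / 253 cm^3/s = 38.5217 s

38.5217 s


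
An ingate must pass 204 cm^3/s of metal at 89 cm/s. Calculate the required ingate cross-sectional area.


Formula: A_ingate = Q / v  (continuity equation)
A = 204 cm^3/s / 89 cm/s = 2.2921 cm^2

2.2921 cm^2


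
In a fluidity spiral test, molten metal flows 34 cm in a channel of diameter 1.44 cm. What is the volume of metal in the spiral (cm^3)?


Formula: V = pi * (d/2)^2 * L  (cylinder volume)
Radius = 1.44/2 = 0.72 cm
V = pi * 0.72^2 * 34 = 55.3725 cm^3


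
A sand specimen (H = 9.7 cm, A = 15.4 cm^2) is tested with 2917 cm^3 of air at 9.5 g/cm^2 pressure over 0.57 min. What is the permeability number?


Formula: Permeability Number P = (V * H) / (p * A * t)
Numerator: V * H = 2917 * 9.7 = 28294.9
Denominator: p * A * t = 9.5 * 15.4 * 0.57 = 83.391
P = 28294.9 / 83.391 = 339.3040

339.3040


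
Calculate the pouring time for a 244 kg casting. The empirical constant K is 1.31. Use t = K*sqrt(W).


Formula: t = K * sqrt(W)
sqrt(W) = sqrt(244) = 15.62050
t = 1.31 * 15.62050 = 20.4629 s


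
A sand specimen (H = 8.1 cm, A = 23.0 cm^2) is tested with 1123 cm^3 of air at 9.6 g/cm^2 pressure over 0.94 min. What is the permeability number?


Formula: Permeability Number P = (V * H) / (p * A * t)
Numerator: V * H = 1123 * 8.1 = 9096.3
Denominator: p * A * t = 9.6 * 23.0 * 0.94 = 207.552
P = 9096.3 / 207.552 = 43.8266

43.8266


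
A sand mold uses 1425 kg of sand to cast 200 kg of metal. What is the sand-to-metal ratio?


Formula: Sand-to-Metal Ratio = W_sand / W_metal
Ratio = 1425 kg / 200 kg = 7.1250

Final answer: 7.1250


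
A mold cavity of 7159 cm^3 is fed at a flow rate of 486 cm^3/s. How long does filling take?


Formula: t_fill = V_mold / Q_flow
t = 7159 cm^3 / 486 cm^3/s = 14.7305 s

Answer: 14.7305 s


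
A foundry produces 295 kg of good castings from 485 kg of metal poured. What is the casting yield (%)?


Formula: Casting Yield = (W_good / W_total) * 100
Yield = (295 kg / 485 kg) * 100 = 60.8247%


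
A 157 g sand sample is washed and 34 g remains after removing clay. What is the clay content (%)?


Formula: Clay% = (W_total - W_washed) / W_total * 100
Clay mass = 157 - 34 = 123 g
Clay% = 123 / 157 * 100 = 78.3439%

78.3439%


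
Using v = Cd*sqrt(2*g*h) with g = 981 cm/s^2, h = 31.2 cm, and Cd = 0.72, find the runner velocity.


Formula: v = Cd * sqrt(2 * g * h)  (Torricelli with discharge coefficient)
2*g*h = 2 * 981 * 31.2 = 61214.4 cm^2/s^2
sqrt(61214.4) = 247.41544 cm/s
v = 0.72 * 247.41544 = 178.1391 cm/s

178.1391 cm/s


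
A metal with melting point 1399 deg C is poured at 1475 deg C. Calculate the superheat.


Formula: Superheat = T_pour - T_melt
Superheat = 1475 - 1399 = 76 deg C

76 deg C


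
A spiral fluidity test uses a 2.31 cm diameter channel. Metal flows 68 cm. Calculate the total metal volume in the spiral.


Formula: V = pi * (d/2)^2 * L  (cylinder volume)
Radius = 2.31/2 = 1.155 cm
V = pi * 1.155^2 * 68 = 284.9855 cm^3


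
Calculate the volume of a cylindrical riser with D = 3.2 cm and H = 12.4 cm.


Formula: V = pi * (D/2)^2 * H  (cylinder volume)
Radius = D/2 = 3.2/2 = 1.6 cm
V = pi * 1.6^2 * 12.4 = 99.7267 cm^3

Answer: 99.7267 cm^3


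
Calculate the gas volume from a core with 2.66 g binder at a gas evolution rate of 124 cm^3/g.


Formula: V_gas = W_binder * gas_evolution_rate
V = 2.66 g * 124 cm^3/g = 329.8400 cm^3


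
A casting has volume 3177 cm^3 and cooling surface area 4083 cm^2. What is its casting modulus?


Formula: Casting Modulus M = V / A
M = 3177 cm^3 / 4083 cm^2 = 0.7781 cm

Answer: 0.7781 cm


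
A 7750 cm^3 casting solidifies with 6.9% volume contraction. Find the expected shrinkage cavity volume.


Formula: V_shrink = V_casting * shrinkage_pct / 100
V_shrink = 7750 cm^3 * 6.9 / 100 = 534.7500 cm^3


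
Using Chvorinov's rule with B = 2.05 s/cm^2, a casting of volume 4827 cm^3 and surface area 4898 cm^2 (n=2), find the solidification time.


Formula: t_s = B * (V/A)^n  (Chvorinov's rule, n=2)
Modulus M = V/A = 4827/4898 = 0.985504 cm
M^2 = 0.985504^2 = 0.971218 cm^2
t_s = 2.05 * 0.971218 = 1.9910 s


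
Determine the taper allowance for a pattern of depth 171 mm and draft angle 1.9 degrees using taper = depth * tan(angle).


Formula: taper = depth * tan(draft_angle)
tan(1.9 deg) = 0.0331734
taper = 171 mm * 0.0331734 = 5.6727 mm

5.6727 mm


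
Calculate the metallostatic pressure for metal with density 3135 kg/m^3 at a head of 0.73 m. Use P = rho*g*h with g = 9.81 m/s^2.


Formula: P = rho * g * h
rho * g = 3135 * 9.81 = 30754.35 N/m^3
P = 30754.35 * 0.73 = 22450.6755 Pa

Final answer: 22450.6755 Pa


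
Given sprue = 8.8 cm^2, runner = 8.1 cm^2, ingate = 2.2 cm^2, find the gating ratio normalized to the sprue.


Sprue:Runner:Ingate = 1 : 8.1/8.8 : 2.2/8.8 = 1:0.92:0.25

1:0.92:0.25


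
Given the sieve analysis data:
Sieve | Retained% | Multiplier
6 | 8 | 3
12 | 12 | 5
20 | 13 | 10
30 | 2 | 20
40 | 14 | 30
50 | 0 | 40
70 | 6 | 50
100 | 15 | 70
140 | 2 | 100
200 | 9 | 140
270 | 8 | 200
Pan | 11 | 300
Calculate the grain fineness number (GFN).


Formula: GFN = sum(pct * multiplier) / sum(pct)
sum(pct * multiplier) = 8384
sum(pct) = 100
GFN = 8384 / 100 = 83.84

Answer: 83.84


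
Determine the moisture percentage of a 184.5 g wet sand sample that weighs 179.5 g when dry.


Formula: MC = (W_wet - W_dry) / W_wet * 100
Water mass = 184.5 - 179.5 = 5.0 g
MC = 5.0 / 184.5 * 100 = 2.7100%

Final answer: 2.7100%


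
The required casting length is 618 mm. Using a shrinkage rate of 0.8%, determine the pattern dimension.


Formula: L_pattern = L_casting * (1 + shrinkage_rate/100)
Shrinkage factor = 1 + 0.8/100 = 1.008
L_pattern = 618 mm * 1.008 = 622.9440 mm

Answer: 622.9440 mm


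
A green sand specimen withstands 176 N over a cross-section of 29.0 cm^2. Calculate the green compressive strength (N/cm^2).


Formula: Compressive Strength = Force / Area
Strength = 176 N / 29.0 cm^2 = 6.0690 N/cm^2

Final answer: 6.0690 N/cm^2


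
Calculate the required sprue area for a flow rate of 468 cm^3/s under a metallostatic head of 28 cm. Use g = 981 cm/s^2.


Formula: v = sqrt(2*g*h), A = Q/v
Velocity: v = sqrt(2 * 981 * 28) = sqrt(54936) = 234.3843 cm/s
Sprue area: A = Q / v = 468 / 234.3843 = 1.9967 cm^2

Final answer: 1.9967 cm^2


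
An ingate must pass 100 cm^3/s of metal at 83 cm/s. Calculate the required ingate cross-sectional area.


Formula: A_ingate = Q / v  (continuity equation)
A = 100 cm^3/s / 83 cm/s = 1.2048 cm^2

1.2048 cm^2


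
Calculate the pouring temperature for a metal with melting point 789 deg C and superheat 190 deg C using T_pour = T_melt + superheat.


Formula: T_pour = T_melt + Superheat
T_pour = 789 + 190 = 979 deg C


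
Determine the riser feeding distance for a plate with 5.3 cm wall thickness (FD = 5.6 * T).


Formula: FD = 5.6 * T  (riser feeding-distance rule)
FD = 5.6 * 5.3 cm = 29.6800 cm

Answer: 29.6800 cm


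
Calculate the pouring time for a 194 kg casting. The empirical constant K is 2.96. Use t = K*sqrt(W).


Formula: t = K * sqrt(W)
sqrt(W) = sqrt(194) = 13.92839
t = 2.96 * 13.92839 = 41.2280 s

41.2280 s


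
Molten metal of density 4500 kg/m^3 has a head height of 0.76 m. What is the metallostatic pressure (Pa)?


Formula: P = rho * g * h
rho * g = 4500 * 9.81 = 44145.0 N/m^3
P = 44145.0 * 0.76 = 33550.2000 Pa

Final answer: 33550.2000 Pa


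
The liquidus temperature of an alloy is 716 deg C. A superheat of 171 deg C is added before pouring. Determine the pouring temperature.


Formula: T_pour = T_melt + Superheat
T_pour = 716 + 171 = 887 deg C


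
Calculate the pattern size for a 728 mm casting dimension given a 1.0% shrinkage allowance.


Formula: L_pattern = L_casting * (1 + shrinkage_rate/100)
Shrinkage factor = 1 + 1.0/100 = 1.01
L_pattern = 728 mm * 1.01 = 735.2800 mm


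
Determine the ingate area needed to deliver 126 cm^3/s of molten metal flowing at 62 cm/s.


Formula: A_ingate = Q / v  (continuity equation)
A = 126 cm^3/s / 62 cm/s = 2.0323 cm^2

Final answer: 2.0323 cm^2


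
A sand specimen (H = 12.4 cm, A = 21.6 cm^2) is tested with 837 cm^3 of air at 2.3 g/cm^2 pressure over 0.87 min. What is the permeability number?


Formula: Permeability Number P = (V * H) / (p * A * t)
Numerator: V * H = 837 * 12.4 = 10378.8
Denominator: p * A * t = 2.3 * 21.6 * 0.87 = 43.2216
P = 10378.8 / 43.2216 = 240.1299

Answer: 240.1299


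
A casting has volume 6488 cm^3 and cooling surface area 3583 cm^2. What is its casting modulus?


Formula: Casting Modulus M = V / A
M = 6488 cm^3 / 3583 cm^2 = 1.8108 cm

Answer: 1.8108 cm


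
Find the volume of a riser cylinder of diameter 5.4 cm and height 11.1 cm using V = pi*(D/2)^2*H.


Formula: V = pi * (D/2)^2 * H  (cylinder volume)
Radius = D/2 = 5.4/2 = 2.7 cm
V = pi * 2.7^2 * 11.1 = 254.2145 cm^3

254.2145 cm^3


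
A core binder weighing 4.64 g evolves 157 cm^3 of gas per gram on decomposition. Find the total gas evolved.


Formula: V_gas = W_binder * gas_evolution_rate
V = 4.64 g * 157 cm^3/g = 728.4800 cm^3

728.4800 cm^3


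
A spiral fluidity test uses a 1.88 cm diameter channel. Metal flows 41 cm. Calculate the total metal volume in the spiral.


Formula: V = pi * (d/2)^2 * L  (cylinder volume)
Radius = 1.88/2 = 0.94 cm
V = pi * 0.94^2 * 41 = 113.8124 cm^3

Final answer: 113.8124 cm^3


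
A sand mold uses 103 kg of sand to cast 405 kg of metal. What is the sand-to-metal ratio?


Formula: Sand-to-Metal Ratio = W_sand / W_metal
Ratio = 103 kg / 405 kg = 0.2543

0.2543


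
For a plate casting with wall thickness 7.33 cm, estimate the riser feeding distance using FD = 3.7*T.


Formula: FD = 3.7 * T  (riser feeding-distance rule)
FD = 3.7 * 7.33 cm = 27.1210 cm

27.1210 cm


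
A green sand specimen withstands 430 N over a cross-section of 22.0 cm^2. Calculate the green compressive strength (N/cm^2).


Formula: Compressive Strength = Force / Area
Strength = 430 N / 22.0 cm^2 = 19.5455 N/cm^2


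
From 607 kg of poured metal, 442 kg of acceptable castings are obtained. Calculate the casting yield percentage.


Formula: Casting Yield = (W_good / W_total) * 100
Yield = (442 kg / 607 kg) * 100 = 72.8171%

Final answer: 72.8171%


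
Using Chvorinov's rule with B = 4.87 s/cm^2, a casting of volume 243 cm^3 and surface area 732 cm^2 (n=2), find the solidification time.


Formula: t_s = B * (V/A)^n  (Chvorinov's rule, n=2)
Modulus M = V/A = 243/732 = 0.331967 cm
M^2 = 0.331967^2 = 0.110202 cm^2
t_s = 4.87 * 0.110202 = 0.5367 s

Answer: 0.5367 s


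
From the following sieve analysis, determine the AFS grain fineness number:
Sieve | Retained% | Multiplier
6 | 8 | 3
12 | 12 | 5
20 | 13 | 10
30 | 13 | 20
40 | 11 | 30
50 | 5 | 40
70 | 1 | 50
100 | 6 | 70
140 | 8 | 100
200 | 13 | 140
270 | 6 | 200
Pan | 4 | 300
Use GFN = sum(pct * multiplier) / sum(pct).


Formula: GFN = sum(pct * multiplier) / sum(pct)
sum(pct * multiplier) = 6494
sum(pct) = 100
GFN = 6494 / 100 = 64.94


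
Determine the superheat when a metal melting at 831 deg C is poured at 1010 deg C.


Formula: Superheat = T_pour - T_melt
Superheat = 1010 - 831 = 179 deg C

179 deg C


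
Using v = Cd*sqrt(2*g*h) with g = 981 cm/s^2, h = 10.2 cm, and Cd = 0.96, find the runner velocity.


Formula: v = Cd * sqrt(2 * g * h)  (Torricelli with discharge coefficient)
2*g*h = 2 * 981 * 10.2 = 20012.4 cm^2/s^2
sqrt(20012.4) = 141.46519 cm/s
v = 0.96 * 141.46519 = 135.8066 cm/s

Final answer: 135.8066 cm/s


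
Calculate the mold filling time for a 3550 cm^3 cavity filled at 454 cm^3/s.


Formula: t_fill = V_mold / Q_flow
t = 3550 cm^3 / 454 cm^3/s = 7.8194 s

Answer: 7.8194 s


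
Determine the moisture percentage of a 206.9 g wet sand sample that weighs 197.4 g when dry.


Formula: MC = (W_wet - W_dry) / W_wet * 100
Water mass = 206.9 - 197.4 = 9.5 g
MC = 9.5 / 206.9 * 100 = 4.5916%

4.5916%


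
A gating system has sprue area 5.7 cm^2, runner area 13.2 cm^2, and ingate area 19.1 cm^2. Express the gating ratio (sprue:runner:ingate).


Sprue:Runner:Ingate = 1 : 13.2/5.7 : 19.1/5.7 = 1:2.32:3.35


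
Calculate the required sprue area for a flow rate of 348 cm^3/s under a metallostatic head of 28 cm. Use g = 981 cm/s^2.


Formula: v = sqrt(2*g*h), A = Q/v
Velocity: v = sqrt(2 * 981 * 28) = sqrt(54936) = 234.3843 cm/s
Sprue area: A = Q / v = 348 / 234.3843 = 1.4847 cm^2

1.4847 cm^2


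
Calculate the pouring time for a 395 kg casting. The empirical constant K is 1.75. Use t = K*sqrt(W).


Formula: t = K * sqrt(W)
sqrt(W) = sqrt(395) = 19.87461
t = 1.75 * 19.87461 = 34.7806 s

34.7806 s


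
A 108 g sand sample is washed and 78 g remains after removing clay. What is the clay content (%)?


Formula: Clay% = (W_total - W_washed) / W_total * 100
Clay mass = 108 - 78 = 30 g
Clay% = 30 / 108 * 100 = 27.7778%

Final answer: 27.7778%


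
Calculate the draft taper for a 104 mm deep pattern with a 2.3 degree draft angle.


Formula: taper = depth * tan(draft_angle)
tan(2.3 deg) = 0.0401641
taper = 104 mm * 0.0401641 = 4.1771 mm

Final answer: 4.1771 mm


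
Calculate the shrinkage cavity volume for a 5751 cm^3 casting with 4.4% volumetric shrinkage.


Formula: V_shrink = V_casting * shrinkage_pct / 100
V_shrink = 5751 cm^3 * 4.4 / 100 = 253.0440 cm^3

253.0440 cm^3


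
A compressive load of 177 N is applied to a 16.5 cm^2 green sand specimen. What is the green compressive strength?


Formula: Compressive Strength = Force / Area
Strength = 177 N / 16.5 cm^2 = 10.7273 N/cm^2

Final answer: 10.7273 N/cm^2


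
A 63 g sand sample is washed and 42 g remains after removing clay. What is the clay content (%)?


Formula: Clay% = (W_total - W_washed) / W_total * 100
Clay mass = 63 - 42 = 21 g
Clay% = 21 / 63 * 100 = 33.3333%

Answer: 33.3333%


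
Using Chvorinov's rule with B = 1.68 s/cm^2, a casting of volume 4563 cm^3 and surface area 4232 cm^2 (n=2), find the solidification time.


Formula: t_s = B * (V/A)^n  (Chvorinov's rule, n=2)
Modulus M = V/A = 4563/4232 = 1.078214 cm
M^2 = 1.078214^2 = 1.162545 cm^2
t_s = 1.68 * 1.162545 = 1.9531 s

1.9531 s


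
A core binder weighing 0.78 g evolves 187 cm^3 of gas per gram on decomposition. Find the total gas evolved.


Formula: V_gas = W_binder * gas_evolution_rate
V = 0.78 g * 187 cm^3/g = 145.8600 cm^3


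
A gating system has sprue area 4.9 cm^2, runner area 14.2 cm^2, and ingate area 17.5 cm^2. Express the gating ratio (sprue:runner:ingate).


Sprue:Runner:Ingate = 1 : 14.2/4.9 : 17.5/4.9 = 1:2.90:3.57

1:2.90:3.57


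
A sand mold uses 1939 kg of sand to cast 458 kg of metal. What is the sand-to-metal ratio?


Formula: Sand-to-Metal Ratio = W_sand / W_metal
Ratio = 1939 kg / 458 kg = 4.2336

Final answer: 4.2336


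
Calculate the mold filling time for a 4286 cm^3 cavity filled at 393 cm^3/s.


Formula: t_fill = V_mold / Q_flow
t = 4286 cm^3 / 393 cm^3/s = 10.9059 s

Final answer: 10.9059 s


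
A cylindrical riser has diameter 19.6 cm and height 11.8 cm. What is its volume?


Formula: V = pi * (D/2)^2 * H  (cylinder volume)
Radius = D/2 = 19.6/2 = 9.8 cm
V = pi * 9.8^2 * 11.8 = 3560.2790 cm^3


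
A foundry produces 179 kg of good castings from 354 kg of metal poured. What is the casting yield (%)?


Formula: Casting Yield = (W_good / W_total) * 100
Yield = (179 kg / 354 kg) * 100 = 50.5650%

Answer: 50.5650%


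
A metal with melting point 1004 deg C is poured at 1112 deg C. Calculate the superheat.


Formula: Superheat = T_pour - T_melt
Superheat = 1112 - 1004 = 108 deg C

108 deg C


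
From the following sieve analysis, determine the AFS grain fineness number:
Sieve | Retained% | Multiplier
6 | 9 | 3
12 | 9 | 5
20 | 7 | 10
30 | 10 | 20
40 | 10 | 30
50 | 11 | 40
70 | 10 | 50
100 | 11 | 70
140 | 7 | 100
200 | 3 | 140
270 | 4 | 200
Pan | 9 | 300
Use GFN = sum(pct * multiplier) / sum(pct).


Formula: GFN = sum(pct * multiplier) / sum(pct)
sum(pct * multiplier) = 6972
sum(pct) = 100
GFN = 6972 / 100 = 69.72


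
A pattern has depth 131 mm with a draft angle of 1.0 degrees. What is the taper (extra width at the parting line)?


Formula: taper = depth * tan(draft_angle)
tan(1.0 deg) = 0.0174551
taper = 131 mm * 0.0174551 = 2.2866 mm


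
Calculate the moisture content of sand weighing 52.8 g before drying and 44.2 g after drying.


Formula: MC = (W_wet - W_dry) / W_wet * 100
Water mass = 52.8 - 44.2 = 8.6 g
MC = 8.6 / 52.8 * 100 = 16.2879%


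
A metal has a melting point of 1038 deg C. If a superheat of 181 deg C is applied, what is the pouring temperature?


Formula: T_pour = T_melt + Superheat
T_pour = 1038 + 181 = 1219 deg C

Final answer: 1219 deg C


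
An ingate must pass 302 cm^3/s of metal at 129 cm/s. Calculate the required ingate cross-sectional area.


Formula: A_ingate = Q / v  (continuity equation)
A = 302 cm^3/s / 129 cm/s = 2.3411 cm^2

Final answer: 2.3411 cm^2


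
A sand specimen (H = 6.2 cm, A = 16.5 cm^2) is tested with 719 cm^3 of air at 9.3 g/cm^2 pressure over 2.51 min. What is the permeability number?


Formula: Permeability Number P = (V * H) / (p * A * t)
Numerator: V * H = 719 * 6.2 = 4457.8
Denominator: p * A * t = 9.3 * 16.5 * 2.51 = 385.1595
P = 4457.8 / 385.1595 = 11.5739

Answer: 11.5739


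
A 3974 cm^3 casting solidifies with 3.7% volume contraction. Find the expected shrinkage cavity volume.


Formula: V_shrink = V_casting * shrinkage_pct / 100
V_shrink = 3974 cm^3 * 3.7 / 100 = 147.0380 cm^3

147.0380 cm^3


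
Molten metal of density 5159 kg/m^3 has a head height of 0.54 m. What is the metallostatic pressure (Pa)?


Formula: P = rho * g * h
rho * g = 5159 * 9.81 = 50609.79 N/m^3
P = 50609.79 * 0.54 = 27329.2866 Pa

Answer: 27329.2866 Pa


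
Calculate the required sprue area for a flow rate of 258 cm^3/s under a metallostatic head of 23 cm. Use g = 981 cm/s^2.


Formula: v = sqrt(2*g*h), A = Q/v
Velocity: v = sqrt(2 * 981 * 23) = sqrt(45126) = 212.4288 cm/s
Sprue area: A = Q / v = 258 / 212.4288 = 1.2145 cm^2

Final answer: 1.2145 cm^2


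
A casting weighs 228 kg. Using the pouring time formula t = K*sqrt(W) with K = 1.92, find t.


Formula: t = K * sqrt(W)
sqrt(W) = sqrt(228) = 15.09967
t = 1.92 * 15.09967 = 28.9914 s


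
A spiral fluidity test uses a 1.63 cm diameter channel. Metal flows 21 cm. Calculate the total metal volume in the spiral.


Formula: V = pi * (d/2)^2 * L  (cylinder volume)
Radius = 1.63/2 = 0.815 cm
V = pi * 0.815^2 * 21 = 43.8212 cm^3

43.8212 cm^3


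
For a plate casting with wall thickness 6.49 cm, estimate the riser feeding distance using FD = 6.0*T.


Formula: FD = 6.0 * T  (riser feeding-distance rule)
FD = 6.0 * 6.49 cm = 38.9400 cm


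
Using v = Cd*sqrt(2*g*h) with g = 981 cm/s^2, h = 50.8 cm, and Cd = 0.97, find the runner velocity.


Formula: v = Cd * sqrt(2 * g * h)  (Torricelli with discharge coefficient)
2*g*h = 2 * 981 * 50.8 = 99669.6 cm^2/s^2
sqrt(99669.6) = 315.70493 cm/s
v = 0.97 * 315.70493 = 306.2338 cm/s

Answer: 306.2338 cm/s


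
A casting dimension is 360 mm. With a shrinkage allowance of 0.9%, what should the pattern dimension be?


Formula: L_pattern = L_casting * (1 + shrinkage_rate/100)
Shrinkage factor = 1 + 0.9/100 = 1.009
L_pattern = 360 mm * 1.009 = 363.2400 mm

Final answer: 363.2400 mm


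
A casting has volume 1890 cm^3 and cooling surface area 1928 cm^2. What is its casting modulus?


Formula: Casting Modulus M = V / A
M = 1890 cm^3 / 1928 cm^2 = 0.9803 cm

Final answer: 0.9803 cm


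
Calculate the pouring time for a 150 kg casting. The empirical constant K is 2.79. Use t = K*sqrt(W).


Formula: t = K * sqrt(W)
sqrt(W) = sqrt(150) = 12.24745
t = 2.79 * 12.24745 = 34.1704 s

Answer: 34.1704 s


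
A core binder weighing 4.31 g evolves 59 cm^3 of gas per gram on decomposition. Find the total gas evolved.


Formula: V_gas = W_binder * gas_evolution_rate
V = 4.31 g * 59 cm^3/g = 254.2900 cm^3

Final answer: 254.2900 cm^3


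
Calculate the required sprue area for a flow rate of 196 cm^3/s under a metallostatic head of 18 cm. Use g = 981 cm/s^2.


Formula: v = sqrt(2*g*h), A = Q/v
Velocity: v = sqrt(2 * 981 * 18) = sqrt(35316) = 187.9255 cm/s
Sprue area: A = Q / v = 196 / 187.9255 = 1.0430 cm^2


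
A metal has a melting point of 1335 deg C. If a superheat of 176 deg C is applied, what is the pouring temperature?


Formula: T_pour = T_melt + Superheat
T_pour = 1335 + 176 = 1511 deg C

Answer: 1511 deg C


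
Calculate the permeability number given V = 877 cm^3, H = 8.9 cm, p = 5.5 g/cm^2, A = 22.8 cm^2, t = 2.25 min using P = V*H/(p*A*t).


Formula: Permeability Number P = (V * H) / (p * A * t)
Numerator: V * H = 877 * 8.9 = 7805.3
Denominator: p * A * t = 5.5 * 22.8 * 2.25 = 282.15
P = 7805.3 / 282.15 = 27.6637


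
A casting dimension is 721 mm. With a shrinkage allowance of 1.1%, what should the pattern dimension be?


Formula: L_pattern = L_casting * (1 + shrinkage_rate/100)
Shrinkage factor = 1 + 1.1/100 = 1.011
L_pattern = 721 mm * 1.011 = 728.9310 mm


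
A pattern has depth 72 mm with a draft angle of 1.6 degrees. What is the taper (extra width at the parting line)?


Formula: taper = depth * tan(draft_angle)
tan(1.6 deg) = 0.0279325
taper = 72 mm * 0.0279325 = 2.0111 mm

Final answer: 2.0111 mm


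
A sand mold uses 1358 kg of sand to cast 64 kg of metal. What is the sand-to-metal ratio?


Formula: Sand-to-Metal Ratio = W_sand / W_metal
Ratio = 1358 kg / 64 kg = 21.2188


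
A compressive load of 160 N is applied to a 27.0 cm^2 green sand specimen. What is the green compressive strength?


Formula: Compressive Strength = Force / Area
Strength = 160 N / 27.0 cm^2 = 5.9259 N/cm^2

5.9259 N/cm^2


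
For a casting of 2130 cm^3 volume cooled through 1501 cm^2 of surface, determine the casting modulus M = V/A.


Formula: Casting Modulus M = V / A
M = 2130 cm^3 / 1501 cm^2 = 1.4191 cm


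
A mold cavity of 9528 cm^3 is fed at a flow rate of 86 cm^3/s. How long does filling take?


Formula: t_fill = V_mold / Q_flow
t = 9528 cm^3 / 86 cm^3/s = 110.7907 s


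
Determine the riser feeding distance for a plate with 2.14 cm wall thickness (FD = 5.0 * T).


Formula: FD = 5.0 * T  (riser feeding-distance rule)
FD = 5.0 * 2.14 cm = 10.7000 cm

Answer: 10.7000 cm


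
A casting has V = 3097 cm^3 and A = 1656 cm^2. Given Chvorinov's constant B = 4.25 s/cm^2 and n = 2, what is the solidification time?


Formula: t_s = B * (V/A)^n  (Chvorinov's rule, n=2)
Modulus M = V/A = 3097/1656 = 1.870169 cm
M^2 = 1.870169^2 = 3.497532 cm^2
t_s = 4.25 * 3.497532 = 14.8645 s

Final answer: 14.8645 s


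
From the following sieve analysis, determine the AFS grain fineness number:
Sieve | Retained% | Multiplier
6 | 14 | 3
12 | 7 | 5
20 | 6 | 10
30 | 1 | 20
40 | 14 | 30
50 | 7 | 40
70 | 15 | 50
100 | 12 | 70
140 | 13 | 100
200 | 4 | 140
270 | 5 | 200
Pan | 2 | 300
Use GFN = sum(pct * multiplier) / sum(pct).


Formula: GFN = sum(pct * multiplier) / sum(pct)
sum(pct * multiplier) = 5907
sum(pct) = 100
GFN = 5907 / 100 = 59.07

Answer: 59.07


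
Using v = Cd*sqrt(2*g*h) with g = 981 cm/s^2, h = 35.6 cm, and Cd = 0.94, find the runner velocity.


Formula: v = Cd * sqrt(2 * g * h)  (Torricelli with discharge coefficient)
2*g*h = 2 * 981 * 35.6 = 69847.2 cm^2/s^2
sqrt(69847.2) = 264.28621 cm/s
v = 0.94 * 264.28621 = 248.4290 cm/s

Final answer: 248.4290 cm/s


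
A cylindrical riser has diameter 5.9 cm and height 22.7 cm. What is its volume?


Formula: V = pi * (D/2)^2 * H  (cylinder volume)
Radius = D/2 = 5.9/2 = 2.95 cm
V = pi * 2.95^2 * 22.7 = 620.6114 cm^3

620.6114 cm^3


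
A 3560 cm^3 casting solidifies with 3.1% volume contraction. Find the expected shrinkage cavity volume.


Formula: V_shrink = V_casting * shrinkage_pct / 100
V_shrink = 3560 cm^3 * 3.1 / 100 = 110.3600 cm^3


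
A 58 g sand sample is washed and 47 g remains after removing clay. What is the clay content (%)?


Formula: Clay% = (W_total - W_washed) / W_total * 100
Clay mass = 58 - 47 = 11 g
Clay% = 11 / 58 * 100 = 18.9655%

18.9655%


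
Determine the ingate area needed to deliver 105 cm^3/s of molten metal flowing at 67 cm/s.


Formula: A_ingate = Q / v  (continuity equation)
A = 105 cm^3/s / 67 cm/s = 1.5672 cm^2


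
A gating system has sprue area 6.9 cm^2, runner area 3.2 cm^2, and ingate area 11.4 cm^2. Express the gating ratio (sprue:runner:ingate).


Sprue:Runner:Ingate = 1 : 3.2/6.9 : 11.4/6.9 = 1:0.46:1.65

Final answer: 1:0.46:1.65


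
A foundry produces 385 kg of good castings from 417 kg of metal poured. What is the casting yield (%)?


Formula: Casting Yield = (W_good / W_total) * 100
Yield = (385 kg / 417 kg) * 100 = 92.3261%

Answer: 92.3261%


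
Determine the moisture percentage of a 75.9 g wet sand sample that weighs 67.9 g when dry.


Formula: MC = (W_wet - W_dry) / W_wet * 100
Water mass = 75.9 - 67.9 = 8.0 g
MC = 8.0 / 75.9 * 100 = 10.5402%

10.5402%


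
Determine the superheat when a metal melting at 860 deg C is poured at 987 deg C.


Formula: Superheat = T_pour - T_melt
Superheat = 987 - 860 = 127 deg C


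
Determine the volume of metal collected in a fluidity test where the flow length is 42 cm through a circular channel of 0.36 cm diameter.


Formula: V = pi * (d/2)^2 * L  (cylinder volume)
Radius = 0.36/2 = 0.18 cm
V = pi * 0.18^2 * 42 = 4.2751 cm^3

Answer: 4.2751 cm^3


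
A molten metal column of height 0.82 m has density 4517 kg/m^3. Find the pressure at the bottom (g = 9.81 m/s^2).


Formula: P = rho * g * h
rho * g = 4517 * 9.81 = 44311.77 N/m^3
P = 44311.77 * 0.82 = 36335.6514 Pa

36335.6514 Pa


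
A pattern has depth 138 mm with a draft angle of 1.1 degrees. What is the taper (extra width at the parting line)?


Formula: taper = depth * tan(draft_angle)
tan(1.1 deg) = 0.0192010
taper = 138 mm * 0.0192010 = 2.6497 mm

Final answer: 2.6497 mm


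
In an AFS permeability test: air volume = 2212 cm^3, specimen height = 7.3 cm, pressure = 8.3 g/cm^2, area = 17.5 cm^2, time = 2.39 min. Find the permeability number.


Formula: Permeability Number P = (V * H) / (p * A * t)
Numerator: V * H = 2212 * 7.3 = 16147.6
Denominator: p * A * t = 8.3 * 17.5 * 2.39 = 347.1475
P = 16147.6 / 347.1475 = 46.5151

Answer: 46.5151


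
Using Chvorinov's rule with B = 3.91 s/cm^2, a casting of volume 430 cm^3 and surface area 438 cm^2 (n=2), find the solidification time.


Formula: t_s = B * (V/A)^n  (Chvorinov's rule, n=2)
Modulus M = V/A = 430/438 = 0.981735 cm
M^2 = 0.981735^2 = 0.963804 cm^2
t_s = 3.91 * 0.963804 = 3.7685 s

3.7685 s


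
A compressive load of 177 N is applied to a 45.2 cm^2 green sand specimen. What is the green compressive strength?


Formula: Compressive Strength = Force / Area
Strength = 177 N / 45.2 cm^2 = 3.9159 N/cm^2


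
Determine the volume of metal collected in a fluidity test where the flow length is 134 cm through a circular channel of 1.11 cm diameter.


Formula: V = pi * (d/2)^2 * L  (cylinder volume)
Radius = 1.11/2 = 0.555 cm
V = pi * 0.555^2 * 134 = 129.6703 cm^3

129.6703 cm^3


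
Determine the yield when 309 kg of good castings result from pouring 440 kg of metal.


Formula: Casting Yield = (W_good / W_total) * 100
Yield = (309 kg / 440 kg) * 100 = 70.2273%

Final answer: 70.2273%


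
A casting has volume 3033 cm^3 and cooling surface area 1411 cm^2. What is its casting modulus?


Formula: Casting Modulus M = V / A
M = 3033 cm^3 / 1411 cm^2 = 2.1495 cm

Final answer: 2.1495 cm


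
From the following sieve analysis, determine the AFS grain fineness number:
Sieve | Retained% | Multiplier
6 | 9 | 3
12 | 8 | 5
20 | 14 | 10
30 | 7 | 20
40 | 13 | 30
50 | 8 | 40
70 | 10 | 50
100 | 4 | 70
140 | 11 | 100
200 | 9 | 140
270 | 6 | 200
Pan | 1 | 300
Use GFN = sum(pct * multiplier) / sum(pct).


Formula: GFN = sum(pct * multiplier) / sum(pct)
sum(pct * multiplier) = 5697
sum(pct) = 100
GFN = 5697 / 100 = 56.97

Answer: 56.97


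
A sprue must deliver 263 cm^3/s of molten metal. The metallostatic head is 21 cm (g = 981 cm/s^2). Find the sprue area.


Formula: v = sqrt(2*g*h), A = Q/v
Velocity: v = sqrt(2 * 981 * 21) = sqrt(41202) = 202.9828 cm/s
Sprue area: A = Q / v = 263 / 202.9828 = 1.2957 cm^2

Final answer: 1.2957 cm^2


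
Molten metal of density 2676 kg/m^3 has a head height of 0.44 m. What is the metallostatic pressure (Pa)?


Formula: P = rho * g * h
rho * g = 2676 * 9.81 = 26251.56 N/m^3
P = 26251.56 * 0.44 = 11550.6864 Pa

11550.6864 Pa
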